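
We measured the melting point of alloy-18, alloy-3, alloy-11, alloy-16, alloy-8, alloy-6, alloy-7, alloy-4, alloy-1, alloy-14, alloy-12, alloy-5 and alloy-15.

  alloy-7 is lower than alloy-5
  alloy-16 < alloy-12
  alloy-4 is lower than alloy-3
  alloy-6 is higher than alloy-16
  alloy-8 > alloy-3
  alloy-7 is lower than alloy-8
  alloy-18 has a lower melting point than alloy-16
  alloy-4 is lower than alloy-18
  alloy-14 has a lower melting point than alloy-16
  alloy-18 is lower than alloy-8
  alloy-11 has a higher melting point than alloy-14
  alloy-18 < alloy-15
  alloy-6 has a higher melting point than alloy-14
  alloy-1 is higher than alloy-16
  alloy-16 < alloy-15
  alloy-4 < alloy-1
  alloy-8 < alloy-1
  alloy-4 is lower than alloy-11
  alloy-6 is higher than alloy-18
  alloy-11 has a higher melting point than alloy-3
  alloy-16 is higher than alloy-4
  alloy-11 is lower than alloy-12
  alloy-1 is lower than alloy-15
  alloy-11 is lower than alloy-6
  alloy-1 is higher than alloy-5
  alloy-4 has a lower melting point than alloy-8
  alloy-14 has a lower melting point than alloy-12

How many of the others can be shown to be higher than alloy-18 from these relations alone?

Directly above alloy-18: alloy-8, alloy-16, alloy-15, alloy-6.
One step further: alloy-1, alloy-12 (6 so far).
No other element is forced above alloy-18 by the given relations, so the count is 6.

6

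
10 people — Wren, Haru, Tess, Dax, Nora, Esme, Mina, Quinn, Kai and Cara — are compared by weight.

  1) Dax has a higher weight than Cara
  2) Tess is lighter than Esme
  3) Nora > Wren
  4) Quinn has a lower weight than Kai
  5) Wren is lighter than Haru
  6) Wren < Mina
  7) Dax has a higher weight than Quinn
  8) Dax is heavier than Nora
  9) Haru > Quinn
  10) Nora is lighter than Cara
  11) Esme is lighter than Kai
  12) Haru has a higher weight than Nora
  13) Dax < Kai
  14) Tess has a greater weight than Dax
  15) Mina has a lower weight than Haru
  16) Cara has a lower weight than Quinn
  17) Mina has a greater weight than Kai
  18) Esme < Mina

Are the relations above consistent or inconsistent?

The single ordering Wren < Nora < Cara < Quinn < Dax < Tess < Esme < Kai < Mina < Haru satisfies every listed relation, so no contradiction arises.

consistent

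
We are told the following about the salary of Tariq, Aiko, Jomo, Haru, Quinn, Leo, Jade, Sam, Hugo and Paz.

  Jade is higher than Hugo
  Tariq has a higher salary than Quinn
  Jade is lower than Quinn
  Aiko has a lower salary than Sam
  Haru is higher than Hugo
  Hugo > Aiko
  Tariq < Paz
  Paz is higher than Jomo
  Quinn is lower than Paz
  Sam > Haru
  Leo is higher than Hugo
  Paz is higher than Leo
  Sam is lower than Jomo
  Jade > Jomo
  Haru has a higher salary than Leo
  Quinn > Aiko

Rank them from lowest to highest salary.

Each adjacent pair is fixed by a given relation: Aiko < Hugo; Hugo < Leo; Leo < Haru; Haru < Sam; Sam < Jomo; Jomo < Jade; Jade < Quinn; Quinn < Tariq; Tariq < Paz. Chaining them end to end gives the full order.

Aiko < Hugo < Leo < Haru < Sam < Jomo < Jade < Quinn < Tariq < Paz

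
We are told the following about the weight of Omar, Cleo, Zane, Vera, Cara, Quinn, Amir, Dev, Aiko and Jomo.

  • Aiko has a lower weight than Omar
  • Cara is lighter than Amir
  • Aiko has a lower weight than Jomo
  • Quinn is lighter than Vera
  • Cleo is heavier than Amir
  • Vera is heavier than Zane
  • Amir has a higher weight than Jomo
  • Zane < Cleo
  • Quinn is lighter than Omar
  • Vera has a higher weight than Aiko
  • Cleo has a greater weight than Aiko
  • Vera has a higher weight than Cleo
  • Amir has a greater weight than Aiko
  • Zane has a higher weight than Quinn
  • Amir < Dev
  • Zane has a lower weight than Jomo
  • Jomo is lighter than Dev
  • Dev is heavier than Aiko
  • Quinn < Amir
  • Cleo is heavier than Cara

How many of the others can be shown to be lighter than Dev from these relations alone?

6

The elements the relations force below Dev are Quinn, Zane, Cara, Aiko, Jomo, Amir — no chain reaches any other.
That is 6.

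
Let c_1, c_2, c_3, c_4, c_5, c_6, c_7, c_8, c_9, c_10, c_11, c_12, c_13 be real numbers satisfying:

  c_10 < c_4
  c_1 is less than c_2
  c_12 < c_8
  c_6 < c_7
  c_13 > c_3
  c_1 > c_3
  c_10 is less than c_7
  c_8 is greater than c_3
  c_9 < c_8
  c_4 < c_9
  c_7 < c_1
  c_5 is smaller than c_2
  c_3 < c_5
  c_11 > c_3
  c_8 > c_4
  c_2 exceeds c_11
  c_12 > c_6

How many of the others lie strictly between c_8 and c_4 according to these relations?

Chaining upward from c_4 reaches: c_9.
Chaining downward from c_8 reaches: c_3, c_6, c_12, c_10, c_9.
Strictly between c_4 and c_8 are those in both lists: c_9 — 1 element.

1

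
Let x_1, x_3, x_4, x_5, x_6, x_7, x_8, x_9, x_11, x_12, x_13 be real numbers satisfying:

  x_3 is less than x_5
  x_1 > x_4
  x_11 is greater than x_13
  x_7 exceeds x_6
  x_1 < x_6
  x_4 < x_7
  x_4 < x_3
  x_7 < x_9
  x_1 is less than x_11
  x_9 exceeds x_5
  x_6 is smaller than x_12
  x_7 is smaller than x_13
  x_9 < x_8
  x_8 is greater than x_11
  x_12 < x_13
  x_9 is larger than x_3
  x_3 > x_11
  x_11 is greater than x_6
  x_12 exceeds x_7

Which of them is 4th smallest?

x_7

The consecutive relations fix a unique order: x_4 < x_1 < x_6 < x_7 < x_12 < x_13 < x_11 < x_3 < x_5 < x_9 < x_8.
The 4th smallest is x_7.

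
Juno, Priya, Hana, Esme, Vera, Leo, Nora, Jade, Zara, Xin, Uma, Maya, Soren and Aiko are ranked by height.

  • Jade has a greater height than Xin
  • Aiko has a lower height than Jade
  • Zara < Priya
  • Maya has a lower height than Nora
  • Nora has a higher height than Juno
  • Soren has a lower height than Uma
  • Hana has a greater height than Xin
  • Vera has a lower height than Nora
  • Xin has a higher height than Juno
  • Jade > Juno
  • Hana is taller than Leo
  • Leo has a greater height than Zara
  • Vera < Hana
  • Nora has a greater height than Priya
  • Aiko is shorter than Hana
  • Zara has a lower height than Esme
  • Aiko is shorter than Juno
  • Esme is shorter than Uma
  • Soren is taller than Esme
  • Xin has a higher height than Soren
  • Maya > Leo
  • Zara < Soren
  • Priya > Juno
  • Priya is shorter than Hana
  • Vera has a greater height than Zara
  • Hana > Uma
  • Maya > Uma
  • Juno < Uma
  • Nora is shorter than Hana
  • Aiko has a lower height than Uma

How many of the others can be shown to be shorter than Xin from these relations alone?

From Xin the given relations immediately reach Juno, Soren.
From those, Zara, Aiko, Esme — 5 in total.
No other element is forced below Xin by the given relations, so the count is 5.

5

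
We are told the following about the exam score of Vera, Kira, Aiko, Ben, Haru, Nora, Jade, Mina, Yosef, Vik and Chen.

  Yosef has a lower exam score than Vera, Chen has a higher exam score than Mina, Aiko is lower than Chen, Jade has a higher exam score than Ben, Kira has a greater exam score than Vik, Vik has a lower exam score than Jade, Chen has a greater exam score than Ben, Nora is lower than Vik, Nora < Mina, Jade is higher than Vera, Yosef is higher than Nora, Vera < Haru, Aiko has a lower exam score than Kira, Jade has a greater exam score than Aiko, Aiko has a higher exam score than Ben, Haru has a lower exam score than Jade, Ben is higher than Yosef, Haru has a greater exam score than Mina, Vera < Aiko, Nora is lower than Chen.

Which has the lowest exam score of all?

Nora

Chaining upward from Nora: directly above it, Yosef, Mina, Vik, Chen; then Ben, Vera, Haru, Jade, Kira; then Aiko.
That covers every other element, and nothing is given below Nora, so Nora is the lowest exam score.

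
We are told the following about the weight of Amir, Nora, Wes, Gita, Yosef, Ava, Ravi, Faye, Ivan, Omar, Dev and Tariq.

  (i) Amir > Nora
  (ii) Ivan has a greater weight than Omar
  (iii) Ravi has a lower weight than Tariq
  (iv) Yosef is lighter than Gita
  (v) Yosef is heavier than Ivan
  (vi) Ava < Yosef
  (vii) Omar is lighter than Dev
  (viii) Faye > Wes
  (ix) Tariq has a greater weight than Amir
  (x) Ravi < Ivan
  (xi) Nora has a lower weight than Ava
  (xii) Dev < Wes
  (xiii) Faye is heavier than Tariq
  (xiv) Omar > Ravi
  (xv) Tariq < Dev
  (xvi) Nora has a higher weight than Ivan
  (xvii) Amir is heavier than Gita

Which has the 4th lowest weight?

Nora

Chaining the given pairs: Ravi < Omar < Ivan < Nora < Ava < Yosef < Gita < Amir < Tariq < Dev < Wes < Faye.
Counting 4 from the smallest end gives Nora.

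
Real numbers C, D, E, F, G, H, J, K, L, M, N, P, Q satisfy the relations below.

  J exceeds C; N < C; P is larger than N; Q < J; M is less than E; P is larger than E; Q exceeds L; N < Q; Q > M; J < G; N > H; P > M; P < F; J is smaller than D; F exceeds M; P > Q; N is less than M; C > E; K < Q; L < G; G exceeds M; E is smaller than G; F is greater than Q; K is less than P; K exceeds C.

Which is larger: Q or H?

Link the given pairs in sequence: H < N; N < M; M < E; E < C; C < K; K < Q.
Chaining these gives H < N < M < E < C < K < Q.
So H < Q; Q is the larger of the two.

Q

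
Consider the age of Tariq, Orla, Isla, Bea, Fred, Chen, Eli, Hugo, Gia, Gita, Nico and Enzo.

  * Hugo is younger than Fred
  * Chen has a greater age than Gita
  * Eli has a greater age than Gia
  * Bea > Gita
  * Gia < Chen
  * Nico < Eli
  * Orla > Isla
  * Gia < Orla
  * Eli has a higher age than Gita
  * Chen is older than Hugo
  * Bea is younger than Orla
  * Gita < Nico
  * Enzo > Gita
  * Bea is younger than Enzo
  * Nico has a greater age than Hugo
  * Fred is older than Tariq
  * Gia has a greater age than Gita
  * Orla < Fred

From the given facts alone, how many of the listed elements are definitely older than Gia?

4

From Gia the given relations immediately reach Eli, Orla, Chen.
From those, Fred — 4 in total.
Nothing else is reachable above Gia; 4 in all.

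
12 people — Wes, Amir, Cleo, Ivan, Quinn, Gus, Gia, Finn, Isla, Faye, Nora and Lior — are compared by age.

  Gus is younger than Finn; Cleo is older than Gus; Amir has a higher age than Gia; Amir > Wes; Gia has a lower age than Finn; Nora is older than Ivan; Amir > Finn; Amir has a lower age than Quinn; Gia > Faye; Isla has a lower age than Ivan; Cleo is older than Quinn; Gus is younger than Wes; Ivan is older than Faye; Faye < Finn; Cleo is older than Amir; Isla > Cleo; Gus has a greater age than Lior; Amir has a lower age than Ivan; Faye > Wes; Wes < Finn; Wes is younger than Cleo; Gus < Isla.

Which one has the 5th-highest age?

Piecing the relations together gives one ordering: Lior < Gus < Wes < Faye < Gia < Finn < Amir < Quinn < Cleo < Isla < Ivan < Nora.
Counting 5 from the largest end gives Quinn.

Quinn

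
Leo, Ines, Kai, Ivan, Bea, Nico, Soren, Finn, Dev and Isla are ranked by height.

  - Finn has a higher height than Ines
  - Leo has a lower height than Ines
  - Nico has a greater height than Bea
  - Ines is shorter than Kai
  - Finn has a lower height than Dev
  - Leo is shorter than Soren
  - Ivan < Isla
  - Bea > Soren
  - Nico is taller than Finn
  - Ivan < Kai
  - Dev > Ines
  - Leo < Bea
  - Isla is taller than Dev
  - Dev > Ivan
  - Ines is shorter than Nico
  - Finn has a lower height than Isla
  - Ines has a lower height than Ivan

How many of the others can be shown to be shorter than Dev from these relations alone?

4

The elements the relations force below Dev are Leo, Ines, Finn, Ivan — no chain reaches any other.
That is 4.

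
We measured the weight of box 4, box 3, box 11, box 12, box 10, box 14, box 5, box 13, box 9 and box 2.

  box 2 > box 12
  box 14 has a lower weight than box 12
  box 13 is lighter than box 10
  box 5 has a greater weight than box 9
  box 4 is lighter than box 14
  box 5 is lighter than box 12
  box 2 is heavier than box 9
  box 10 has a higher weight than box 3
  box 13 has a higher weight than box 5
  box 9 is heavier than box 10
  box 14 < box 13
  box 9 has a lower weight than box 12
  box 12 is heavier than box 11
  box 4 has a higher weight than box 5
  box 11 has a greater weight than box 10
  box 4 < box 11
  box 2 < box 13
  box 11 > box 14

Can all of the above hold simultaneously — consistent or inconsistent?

We have box 13 < box 10 stated directly, yet also box 10 < box 9 < box 5 < box 4 < box 14 < box 11 < box 12 < box 2 < box 13 by chaining the others — so box 10 < box 13. Contradiction.

inconsistent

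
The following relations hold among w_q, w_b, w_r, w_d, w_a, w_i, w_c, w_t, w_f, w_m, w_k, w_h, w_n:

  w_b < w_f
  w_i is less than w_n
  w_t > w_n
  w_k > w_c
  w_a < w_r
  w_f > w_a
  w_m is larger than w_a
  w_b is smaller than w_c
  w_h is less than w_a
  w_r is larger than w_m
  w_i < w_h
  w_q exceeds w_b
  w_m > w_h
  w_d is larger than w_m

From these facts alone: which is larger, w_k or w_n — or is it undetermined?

undetermined

Following every chain through w_n: above w_n we get w_t; below w_n we get w_i.
w_k is not reached, and no chain runs the other way from w_k to w_n.
So the given relations leave the order of w_n and w_k undetermined.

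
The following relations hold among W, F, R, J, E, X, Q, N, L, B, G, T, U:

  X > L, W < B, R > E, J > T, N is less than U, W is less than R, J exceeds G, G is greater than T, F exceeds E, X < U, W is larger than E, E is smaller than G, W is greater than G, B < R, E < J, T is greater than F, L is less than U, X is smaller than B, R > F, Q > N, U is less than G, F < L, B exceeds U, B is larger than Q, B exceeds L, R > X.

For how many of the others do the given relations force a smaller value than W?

From W the given relations immediately reach E, G.
From those, T, U — 4 in total.
From those, N, F, L, X — 8 in total.
Nothing else is reachable below W; 8 in all.

8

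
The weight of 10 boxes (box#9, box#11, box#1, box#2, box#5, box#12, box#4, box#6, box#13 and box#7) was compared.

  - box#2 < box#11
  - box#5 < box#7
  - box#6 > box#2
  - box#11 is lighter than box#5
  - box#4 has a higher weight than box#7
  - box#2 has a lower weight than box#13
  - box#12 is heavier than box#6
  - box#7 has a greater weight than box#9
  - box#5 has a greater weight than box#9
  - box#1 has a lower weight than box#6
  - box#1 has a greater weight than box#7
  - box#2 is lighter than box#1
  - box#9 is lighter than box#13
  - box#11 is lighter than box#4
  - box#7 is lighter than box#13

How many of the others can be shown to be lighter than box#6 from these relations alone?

From box#6 the given relations immediately reach box#2, box#1.
From those, box#7 — 3 in total.
From those, box#9, box#5 — 5 in total.
From those, box#11 — 6 in total.
Nothing else is reachable below box#6; 6 in all.

6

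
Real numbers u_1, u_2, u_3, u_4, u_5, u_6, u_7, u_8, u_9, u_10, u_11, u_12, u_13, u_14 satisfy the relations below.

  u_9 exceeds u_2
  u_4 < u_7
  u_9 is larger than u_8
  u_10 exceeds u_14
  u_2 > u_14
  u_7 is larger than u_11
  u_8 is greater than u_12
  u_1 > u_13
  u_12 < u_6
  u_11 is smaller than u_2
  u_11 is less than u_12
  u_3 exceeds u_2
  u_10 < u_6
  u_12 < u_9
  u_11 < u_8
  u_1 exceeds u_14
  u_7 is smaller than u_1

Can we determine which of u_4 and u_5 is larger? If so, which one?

undetermined

Following every chain through u_4: above u_4 we get u_7, u_1.
u_5 is not reached, and no chain runs the other way from u_5 to u_4.
So the given relations leave the order of u_4 and u_5 undetermined.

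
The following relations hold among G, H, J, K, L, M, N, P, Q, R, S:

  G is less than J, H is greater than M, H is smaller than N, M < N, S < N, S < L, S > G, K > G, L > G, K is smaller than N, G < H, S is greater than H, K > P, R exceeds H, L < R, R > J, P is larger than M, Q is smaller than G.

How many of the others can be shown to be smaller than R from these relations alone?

7

Directly below R: H, J, L.
One step further: M, G, S (6 so far).
One step further: Q (7 so far).
Nothing else is reachable below R; 7 in all.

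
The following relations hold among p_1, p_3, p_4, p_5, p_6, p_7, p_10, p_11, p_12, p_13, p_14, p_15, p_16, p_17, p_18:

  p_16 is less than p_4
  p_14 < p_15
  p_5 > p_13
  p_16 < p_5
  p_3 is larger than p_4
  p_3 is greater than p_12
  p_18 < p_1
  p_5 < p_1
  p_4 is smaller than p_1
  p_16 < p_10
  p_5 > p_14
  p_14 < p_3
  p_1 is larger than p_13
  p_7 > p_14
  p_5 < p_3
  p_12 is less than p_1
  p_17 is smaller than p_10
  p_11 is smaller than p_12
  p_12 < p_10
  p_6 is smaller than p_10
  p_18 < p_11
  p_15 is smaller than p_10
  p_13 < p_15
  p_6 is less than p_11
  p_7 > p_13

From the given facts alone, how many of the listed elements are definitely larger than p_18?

5

Directly above p_18: p_11, p_1.
One step further: p_12 (3 so far).
One step further: p_10, p_3 (5 so far).
Nothing else is reachable above p_18; 5 in all.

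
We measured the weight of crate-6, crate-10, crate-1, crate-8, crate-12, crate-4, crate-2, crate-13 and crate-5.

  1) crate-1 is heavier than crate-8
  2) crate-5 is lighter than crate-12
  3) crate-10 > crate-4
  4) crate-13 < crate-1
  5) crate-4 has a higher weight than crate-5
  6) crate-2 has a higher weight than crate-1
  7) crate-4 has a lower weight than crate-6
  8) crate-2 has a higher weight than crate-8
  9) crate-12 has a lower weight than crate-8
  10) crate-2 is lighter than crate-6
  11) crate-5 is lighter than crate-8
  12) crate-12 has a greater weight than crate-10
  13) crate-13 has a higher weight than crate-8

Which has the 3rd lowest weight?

Chaining the given pairs: crate-5 < crate-4 < crate-10 < crate-12 < crate-8 < crate-13 < crate-1 < crate-2 < crate-6.
The 3rd smallest is crate-10.

crate-10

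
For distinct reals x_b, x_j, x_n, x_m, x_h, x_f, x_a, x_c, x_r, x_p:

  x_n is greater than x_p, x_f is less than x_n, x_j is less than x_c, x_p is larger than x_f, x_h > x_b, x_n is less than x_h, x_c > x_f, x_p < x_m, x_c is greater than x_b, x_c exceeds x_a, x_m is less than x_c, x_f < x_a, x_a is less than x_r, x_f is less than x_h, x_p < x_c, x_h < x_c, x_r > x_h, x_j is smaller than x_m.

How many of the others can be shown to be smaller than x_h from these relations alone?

4

The elements the relations force below x_h are x_f, x_p, x_n, x_b — no chain reaches any other.
That is 4.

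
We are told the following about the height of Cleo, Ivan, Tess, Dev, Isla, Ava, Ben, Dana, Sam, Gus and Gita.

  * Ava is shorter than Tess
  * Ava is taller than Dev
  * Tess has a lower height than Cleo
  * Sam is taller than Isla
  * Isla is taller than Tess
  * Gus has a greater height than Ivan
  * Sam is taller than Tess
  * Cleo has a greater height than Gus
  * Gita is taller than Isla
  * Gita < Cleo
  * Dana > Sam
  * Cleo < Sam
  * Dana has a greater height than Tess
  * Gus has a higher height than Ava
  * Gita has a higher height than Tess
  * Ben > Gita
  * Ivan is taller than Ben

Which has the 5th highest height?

Ivan

The consecutive relations fix a unique order: Dev < Ava < Tess < Isla < Gita < Ben < Ivan < Gus < Cleo < Sam < Dana.
The 5th largest is Ivan.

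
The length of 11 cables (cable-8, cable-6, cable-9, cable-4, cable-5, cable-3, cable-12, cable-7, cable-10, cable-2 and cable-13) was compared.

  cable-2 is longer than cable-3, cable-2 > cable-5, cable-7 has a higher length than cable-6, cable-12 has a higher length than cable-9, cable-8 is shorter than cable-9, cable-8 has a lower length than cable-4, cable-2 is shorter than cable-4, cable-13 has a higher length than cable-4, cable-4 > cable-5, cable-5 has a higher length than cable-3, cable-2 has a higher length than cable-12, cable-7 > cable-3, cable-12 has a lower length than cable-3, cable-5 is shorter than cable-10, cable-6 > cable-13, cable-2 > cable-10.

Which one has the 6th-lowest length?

cable-10

Piecing the relations together gives one ordering: cable-8 < cable-9 < cable-12 < cable-3 < cable-5 < cable-10 < cable-2 < cable-4 < cable-13 < cable-6 < cable-7.
The 6th smallest is cable-10.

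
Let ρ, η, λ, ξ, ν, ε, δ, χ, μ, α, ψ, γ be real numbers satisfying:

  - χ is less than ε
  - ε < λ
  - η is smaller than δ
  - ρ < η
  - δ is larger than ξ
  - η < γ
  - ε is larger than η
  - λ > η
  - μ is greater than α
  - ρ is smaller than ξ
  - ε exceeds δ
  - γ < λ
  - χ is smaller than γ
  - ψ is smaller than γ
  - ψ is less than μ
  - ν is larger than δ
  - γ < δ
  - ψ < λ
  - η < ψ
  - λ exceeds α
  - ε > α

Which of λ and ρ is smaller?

The relevant relations are ρ < η; η < ψ; ψ < γ; γ < δ; δ < ε; ε < λ.
Together: ρ < η < ψ < γ < δ < ε < λ.
So ρ < λ; ρ is the smaller of the two.

ρ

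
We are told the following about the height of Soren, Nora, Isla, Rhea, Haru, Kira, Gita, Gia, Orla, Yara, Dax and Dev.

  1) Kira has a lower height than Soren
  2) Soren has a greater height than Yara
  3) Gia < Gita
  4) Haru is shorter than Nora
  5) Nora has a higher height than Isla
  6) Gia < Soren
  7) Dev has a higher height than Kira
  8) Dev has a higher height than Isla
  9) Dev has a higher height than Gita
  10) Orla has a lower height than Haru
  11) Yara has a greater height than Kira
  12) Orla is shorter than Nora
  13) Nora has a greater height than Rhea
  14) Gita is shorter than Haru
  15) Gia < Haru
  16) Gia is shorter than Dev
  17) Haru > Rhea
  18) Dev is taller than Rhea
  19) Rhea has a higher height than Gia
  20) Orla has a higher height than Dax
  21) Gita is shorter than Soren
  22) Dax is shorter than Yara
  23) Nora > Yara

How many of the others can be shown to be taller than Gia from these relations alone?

6

The elements the relations force above Gia are Gita, Rhea, Haru, Soren, Dev, Nora — no chain reaches any other.
That is 6.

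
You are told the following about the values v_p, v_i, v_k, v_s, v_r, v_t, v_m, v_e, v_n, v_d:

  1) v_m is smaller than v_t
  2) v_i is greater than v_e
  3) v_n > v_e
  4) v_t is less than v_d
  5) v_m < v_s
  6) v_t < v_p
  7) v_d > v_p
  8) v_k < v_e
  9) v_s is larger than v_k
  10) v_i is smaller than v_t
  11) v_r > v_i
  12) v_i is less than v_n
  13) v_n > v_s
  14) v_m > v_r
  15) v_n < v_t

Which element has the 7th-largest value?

v_r

Chaining the given pairs: v_k < v_e < v_i < v_r < v_m < v_s < v_n < v_t < v_p < v_d.
The 7th largest is v_r.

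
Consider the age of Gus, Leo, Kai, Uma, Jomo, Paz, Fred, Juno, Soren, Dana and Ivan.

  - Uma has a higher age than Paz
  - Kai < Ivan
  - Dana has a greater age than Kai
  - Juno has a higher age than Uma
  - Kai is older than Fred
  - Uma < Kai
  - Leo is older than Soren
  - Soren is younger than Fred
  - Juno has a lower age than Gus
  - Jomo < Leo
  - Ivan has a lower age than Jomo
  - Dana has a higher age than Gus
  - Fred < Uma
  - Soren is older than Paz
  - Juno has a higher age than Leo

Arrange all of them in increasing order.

Each adjacent pair is fixed by a given relation: Paz < Soren; Soren < Fred; Fred < Uma; Uma < Kai; Kai < Ivan; Ivan < Jomo; Jomo < Leo; Leo < Juno; Juno < Gus; Gus < Dana. Chaining them end to end gives the full order.

Paz < Soren < Fred < Uma < Kai < Ivan < Jomo < Leo < Juno < Gus < Dana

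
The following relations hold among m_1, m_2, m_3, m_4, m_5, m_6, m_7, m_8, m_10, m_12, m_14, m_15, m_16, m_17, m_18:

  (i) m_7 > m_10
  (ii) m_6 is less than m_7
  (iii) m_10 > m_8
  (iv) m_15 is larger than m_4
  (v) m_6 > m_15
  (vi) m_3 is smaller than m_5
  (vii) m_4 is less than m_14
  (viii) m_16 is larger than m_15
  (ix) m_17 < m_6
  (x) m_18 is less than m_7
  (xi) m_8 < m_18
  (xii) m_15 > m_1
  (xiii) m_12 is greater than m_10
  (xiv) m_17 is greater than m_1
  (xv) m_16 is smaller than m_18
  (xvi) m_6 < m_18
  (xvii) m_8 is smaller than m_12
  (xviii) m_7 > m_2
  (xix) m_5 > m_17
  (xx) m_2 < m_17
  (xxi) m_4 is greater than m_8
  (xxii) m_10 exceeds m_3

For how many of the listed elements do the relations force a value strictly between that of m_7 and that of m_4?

Chaining upward from m_4 reaches: m_15, m_6, m_16, m_14, m_18.
Chaining downward from m_7 reaches: m_8, m_3, m_10, m_1, m_2, m_17, m_15, m_6, m_16, m_18.
Strictly between m_4 and m_7 are those in both lists: m_15, m_6, m_16, m_18 — 4 elements.

4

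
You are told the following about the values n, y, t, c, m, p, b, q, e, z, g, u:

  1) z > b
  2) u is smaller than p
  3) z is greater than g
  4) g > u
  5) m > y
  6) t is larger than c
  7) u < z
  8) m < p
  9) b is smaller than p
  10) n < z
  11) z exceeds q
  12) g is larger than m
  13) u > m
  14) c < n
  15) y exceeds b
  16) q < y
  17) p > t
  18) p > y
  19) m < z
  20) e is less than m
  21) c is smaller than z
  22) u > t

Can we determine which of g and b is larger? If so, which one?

g

The relevant relations are b < y; y < m; m < u; u < g.
Together: b < y < m < u < g.
So g is larger.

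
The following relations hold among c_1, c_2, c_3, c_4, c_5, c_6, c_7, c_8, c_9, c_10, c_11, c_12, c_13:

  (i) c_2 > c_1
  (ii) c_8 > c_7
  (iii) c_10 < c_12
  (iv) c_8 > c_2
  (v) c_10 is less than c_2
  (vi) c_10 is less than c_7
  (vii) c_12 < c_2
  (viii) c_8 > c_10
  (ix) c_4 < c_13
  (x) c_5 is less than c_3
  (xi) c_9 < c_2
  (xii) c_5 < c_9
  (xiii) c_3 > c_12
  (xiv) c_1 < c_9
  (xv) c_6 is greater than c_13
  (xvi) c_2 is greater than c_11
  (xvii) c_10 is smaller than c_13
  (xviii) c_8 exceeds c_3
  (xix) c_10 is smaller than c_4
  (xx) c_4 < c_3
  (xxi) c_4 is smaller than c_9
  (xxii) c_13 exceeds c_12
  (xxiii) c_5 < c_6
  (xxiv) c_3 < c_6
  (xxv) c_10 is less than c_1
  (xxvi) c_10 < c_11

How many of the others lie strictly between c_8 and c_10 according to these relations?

8

Chaining upward from c_10 reaches: c_12, c_4, c_7, c_3, c_1, c_11, c_9, c_2, c_13, c_6.
Chaining downward from c_8 reaches: c_5, c_12, c_4, c_7, c_3, c_1, c_11, c_9, c_2.
Strictly between c_10 and c_8 are those in both lists: c_12, c_4, c_7, c_3, c_1, c_11, c_9, c_2 — 8 elements.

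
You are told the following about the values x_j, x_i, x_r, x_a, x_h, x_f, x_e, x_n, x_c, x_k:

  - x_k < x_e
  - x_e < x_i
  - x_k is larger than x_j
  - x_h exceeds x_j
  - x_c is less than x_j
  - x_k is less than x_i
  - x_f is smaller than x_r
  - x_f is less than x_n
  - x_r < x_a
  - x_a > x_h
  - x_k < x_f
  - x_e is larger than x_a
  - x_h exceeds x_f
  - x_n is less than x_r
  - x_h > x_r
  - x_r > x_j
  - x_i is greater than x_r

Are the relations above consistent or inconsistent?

The single ordering x_c < x_j < x_k < x_f < x_n < x_r < x_h < x_a < x_e < x_i satisfies every listed relation, so no contradiction arises.

consistent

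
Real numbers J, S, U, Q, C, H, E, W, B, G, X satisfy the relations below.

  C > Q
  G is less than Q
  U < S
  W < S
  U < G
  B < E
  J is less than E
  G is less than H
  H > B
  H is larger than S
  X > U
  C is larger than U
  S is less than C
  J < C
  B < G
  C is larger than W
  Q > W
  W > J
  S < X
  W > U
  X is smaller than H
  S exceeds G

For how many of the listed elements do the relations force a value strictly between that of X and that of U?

3

Chaining upward from U reaches: W, G, S, Q, C, H.
Chaining downward from X reaches: B, J, W, G, S.
Strictly between U and X are those in both lists: W, G, S — 3 elements.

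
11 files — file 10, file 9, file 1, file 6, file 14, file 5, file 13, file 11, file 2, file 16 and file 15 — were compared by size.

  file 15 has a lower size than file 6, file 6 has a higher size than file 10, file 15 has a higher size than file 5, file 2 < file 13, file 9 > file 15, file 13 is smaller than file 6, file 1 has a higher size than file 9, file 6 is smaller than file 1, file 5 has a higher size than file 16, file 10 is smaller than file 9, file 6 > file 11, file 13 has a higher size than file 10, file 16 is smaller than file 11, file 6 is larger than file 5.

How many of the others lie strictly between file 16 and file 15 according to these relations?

1

The relations place file 16 below file 15. An element lies strictly between them when it is forced above file 16 and also forced below file 15.
Above file 16: {file 5, file 11, file 9, file 6, file 1}. Below file 15: {file 5}.
Intersection: {file 5} — 1.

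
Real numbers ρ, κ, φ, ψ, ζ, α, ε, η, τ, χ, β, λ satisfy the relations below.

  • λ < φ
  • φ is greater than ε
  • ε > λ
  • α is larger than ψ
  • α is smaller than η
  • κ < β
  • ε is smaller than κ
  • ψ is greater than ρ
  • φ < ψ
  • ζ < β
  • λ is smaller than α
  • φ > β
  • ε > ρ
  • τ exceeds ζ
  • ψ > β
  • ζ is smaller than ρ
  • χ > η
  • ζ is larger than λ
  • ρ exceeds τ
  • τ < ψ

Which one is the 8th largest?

ε

Piecing the relations together gives one ordering: λ < ζ < τ < ρ < ε < κ < β < φ < ψ < α < η < χ.
Counting 8 from the largest end gives ε.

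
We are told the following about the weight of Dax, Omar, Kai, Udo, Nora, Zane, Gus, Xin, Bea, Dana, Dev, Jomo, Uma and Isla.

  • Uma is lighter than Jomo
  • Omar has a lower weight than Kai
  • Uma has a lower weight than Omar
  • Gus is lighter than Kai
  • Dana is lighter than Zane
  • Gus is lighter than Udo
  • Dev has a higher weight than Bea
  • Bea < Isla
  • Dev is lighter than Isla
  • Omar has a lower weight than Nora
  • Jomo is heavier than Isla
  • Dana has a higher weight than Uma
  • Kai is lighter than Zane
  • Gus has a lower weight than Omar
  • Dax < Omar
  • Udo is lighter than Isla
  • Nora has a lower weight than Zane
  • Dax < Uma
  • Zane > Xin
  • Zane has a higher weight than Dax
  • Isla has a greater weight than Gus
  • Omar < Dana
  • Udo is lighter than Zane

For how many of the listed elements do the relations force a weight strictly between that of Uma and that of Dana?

1

The relations place Uma below Dana. An element lies strictly between them when it is forced above Uma and also forced below Dana.
Above Uma: {Omar, Jomo, Kai, Nora, Zane}. Below Dana: {Dax, Gus, Omar}.
Intersection: {Omar} — 1.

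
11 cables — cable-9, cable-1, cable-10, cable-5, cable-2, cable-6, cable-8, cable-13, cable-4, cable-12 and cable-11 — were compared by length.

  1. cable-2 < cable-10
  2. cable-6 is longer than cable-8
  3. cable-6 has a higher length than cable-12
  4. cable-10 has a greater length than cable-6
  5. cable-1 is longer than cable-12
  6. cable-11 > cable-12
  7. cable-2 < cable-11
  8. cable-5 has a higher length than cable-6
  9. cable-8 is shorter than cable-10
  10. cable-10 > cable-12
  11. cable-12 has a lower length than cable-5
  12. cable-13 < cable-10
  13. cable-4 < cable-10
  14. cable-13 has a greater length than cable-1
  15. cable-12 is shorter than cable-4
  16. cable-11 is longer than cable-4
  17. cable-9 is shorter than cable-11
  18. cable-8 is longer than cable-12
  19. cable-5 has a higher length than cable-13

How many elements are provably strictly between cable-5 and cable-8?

1

Chaining upward from cable-8 reaches: cable-6, cable-10.
Chaining downward from cable-5 reaches: cable-12, cable-1, cable-6, cable-13.
Strictly between cable-8 and cable-5 are those in both lists: cable-6 — 1 element.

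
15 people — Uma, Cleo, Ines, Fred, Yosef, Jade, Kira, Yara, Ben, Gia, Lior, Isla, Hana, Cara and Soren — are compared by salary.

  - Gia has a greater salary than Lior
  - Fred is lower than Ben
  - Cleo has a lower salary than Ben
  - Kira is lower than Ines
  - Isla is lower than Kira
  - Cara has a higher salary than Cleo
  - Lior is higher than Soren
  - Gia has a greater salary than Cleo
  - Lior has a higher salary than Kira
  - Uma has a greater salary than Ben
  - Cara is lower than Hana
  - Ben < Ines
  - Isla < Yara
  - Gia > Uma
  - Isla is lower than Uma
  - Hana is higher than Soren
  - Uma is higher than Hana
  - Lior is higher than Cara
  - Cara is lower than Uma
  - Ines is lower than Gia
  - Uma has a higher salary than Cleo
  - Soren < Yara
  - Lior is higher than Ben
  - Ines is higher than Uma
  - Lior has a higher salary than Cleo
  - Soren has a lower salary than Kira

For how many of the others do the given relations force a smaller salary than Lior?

The elements the relations force below Lior are Soren, Cleo, Isla, Cara, Kira, Fred, Ben — no chain reaches any other.
That is 7.

7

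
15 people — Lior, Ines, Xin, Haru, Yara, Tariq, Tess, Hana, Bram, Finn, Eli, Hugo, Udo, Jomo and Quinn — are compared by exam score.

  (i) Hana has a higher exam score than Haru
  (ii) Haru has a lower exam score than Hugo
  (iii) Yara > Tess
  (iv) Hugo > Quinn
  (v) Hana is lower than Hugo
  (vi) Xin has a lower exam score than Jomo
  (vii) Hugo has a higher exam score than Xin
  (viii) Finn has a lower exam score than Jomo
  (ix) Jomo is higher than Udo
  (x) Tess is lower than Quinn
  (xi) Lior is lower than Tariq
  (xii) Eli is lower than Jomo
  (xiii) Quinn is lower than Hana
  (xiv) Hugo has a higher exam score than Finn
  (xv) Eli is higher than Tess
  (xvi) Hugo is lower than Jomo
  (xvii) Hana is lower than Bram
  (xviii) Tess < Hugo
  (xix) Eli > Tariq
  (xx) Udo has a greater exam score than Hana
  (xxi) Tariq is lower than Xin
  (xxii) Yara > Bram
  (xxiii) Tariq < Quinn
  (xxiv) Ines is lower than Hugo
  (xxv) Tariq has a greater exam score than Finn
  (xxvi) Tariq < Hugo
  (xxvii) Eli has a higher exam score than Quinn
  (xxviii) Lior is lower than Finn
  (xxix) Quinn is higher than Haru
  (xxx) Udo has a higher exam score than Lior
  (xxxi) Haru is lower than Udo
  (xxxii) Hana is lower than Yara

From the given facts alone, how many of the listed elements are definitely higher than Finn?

Directly above Finn: Tariq, Hugo, Jomo.
One step further: Quinn, Eli, Xin (6 so far).
One step further: Hana (7 so far).
One step further: Bram, Udo, Yara (10 so far).
No other element is forced above Finn by the given relations, so the count is 10.

10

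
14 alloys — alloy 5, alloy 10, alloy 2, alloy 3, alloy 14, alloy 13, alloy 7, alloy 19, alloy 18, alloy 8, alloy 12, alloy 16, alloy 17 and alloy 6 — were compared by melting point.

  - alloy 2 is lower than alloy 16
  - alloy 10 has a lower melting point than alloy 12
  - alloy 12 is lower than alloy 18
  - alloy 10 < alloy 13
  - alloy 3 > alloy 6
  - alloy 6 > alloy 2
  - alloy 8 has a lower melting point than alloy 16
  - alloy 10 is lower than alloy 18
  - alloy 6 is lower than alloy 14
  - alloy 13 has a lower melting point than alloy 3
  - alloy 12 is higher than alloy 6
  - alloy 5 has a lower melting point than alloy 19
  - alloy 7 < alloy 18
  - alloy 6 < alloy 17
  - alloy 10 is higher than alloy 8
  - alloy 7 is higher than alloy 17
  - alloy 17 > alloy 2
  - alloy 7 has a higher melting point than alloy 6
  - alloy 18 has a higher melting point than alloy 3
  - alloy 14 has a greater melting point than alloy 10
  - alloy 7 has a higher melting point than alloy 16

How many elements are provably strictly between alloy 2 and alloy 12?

1

The relations place alloy 2 below alloy 12. An element lies strictly between them when it is forced above alloy 2 and also forced below alloy 12.
Above alloy 2: {alloy 16, alloy 6, alloy 17, alloy 14, alloy 3, alloy 7, alloy 18}. Below alloy 12: {alloy 8, alloy 10, alloy 6}.
Intersection: {alloy 6} — 1.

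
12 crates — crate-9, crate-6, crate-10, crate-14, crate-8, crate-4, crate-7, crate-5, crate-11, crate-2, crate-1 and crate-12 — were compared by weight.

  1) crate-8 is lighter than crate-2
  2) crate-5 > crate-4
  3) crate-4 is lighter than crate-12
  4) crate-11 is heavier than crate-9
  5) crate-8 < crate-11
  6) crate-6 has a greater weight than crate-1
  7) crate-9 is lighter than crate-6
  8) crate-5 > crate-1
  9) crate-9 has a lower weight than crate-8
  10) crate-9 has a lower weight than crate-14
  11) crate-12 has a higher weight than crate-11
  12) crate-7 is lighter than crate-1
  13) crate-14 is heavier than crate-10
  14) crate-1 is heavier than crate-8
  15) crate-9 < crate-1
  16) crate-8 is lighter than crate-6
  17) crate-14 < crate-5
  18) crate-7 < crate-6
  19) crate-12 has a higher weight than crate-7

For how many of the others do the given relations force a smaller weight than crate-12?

Directly below crate-12: crate-7, crate-11, crate-4.
One step further: crate-9, crate-8 (5 so far).
No other element is forced below crate-12 by the given relations, so the count is 5.

5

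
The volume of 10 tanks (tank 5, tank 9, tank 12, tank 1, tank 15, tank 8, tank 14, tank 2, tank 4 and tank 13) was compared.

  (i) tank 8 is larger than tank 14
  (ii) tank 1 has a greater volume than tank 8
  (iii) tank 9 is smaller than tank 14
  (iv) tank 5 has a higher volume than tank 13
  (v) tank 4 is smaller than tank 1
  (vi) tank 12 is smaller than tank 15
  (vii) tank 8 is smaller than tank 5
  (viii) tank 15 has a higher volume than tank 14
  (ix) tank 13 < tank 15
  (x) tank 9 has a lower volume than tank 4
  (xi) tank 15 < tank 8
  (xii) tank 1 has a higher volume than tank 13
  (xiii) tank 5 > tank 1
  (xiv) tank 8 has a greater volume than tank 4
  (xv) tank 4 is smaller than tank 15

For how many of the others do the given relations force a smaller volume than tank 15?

From tank 15 the given relations immediately reach tank 4, tank 14, tank 13, tank 12.
From those, tank 9 — 5 in total.
Nothing else is reachable below tank 15; 5 in all.

5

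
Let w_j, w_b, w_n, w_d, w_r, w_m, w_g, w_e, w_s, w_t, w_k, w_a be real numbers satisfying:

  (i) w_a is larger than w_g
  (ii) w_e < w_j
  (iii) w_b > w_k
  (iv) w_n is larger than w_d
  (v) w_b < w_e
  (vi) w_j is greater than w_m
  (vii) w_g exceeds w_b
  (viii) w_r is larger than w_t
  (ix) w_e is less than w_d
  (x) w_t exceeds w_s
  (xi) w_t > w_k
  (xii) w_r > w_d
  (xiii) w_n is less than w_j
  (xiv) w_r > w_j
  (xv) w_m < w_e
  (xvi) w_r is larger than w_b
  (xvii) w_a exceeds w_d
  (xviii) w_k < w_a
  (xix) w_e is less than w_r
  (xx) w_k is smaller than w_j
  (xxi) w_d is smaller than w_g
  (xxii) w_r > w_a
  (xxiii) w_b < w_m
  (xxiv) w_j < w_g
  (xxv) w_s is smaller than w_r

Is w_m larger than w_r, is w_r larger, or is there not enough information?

w_r

w_m < w_e and w_e < w_d give w_m < w_d.
Then w_d < w_n extends the chain to w_n.
With w_n < w_j: w_m < w_e < w_d < w_n < w_j.
With w_j < w_g: w_m < w_e < w_d < w_n < w_j < w_g.
With w_g < w_a: w_m < w_e < w_d < w_n < w_j < w_g < w_a.
With w_a < w_r: w_m < w_e < w_d < w_n < w_j < w_g < w_a < w_r.
So w_r is larger.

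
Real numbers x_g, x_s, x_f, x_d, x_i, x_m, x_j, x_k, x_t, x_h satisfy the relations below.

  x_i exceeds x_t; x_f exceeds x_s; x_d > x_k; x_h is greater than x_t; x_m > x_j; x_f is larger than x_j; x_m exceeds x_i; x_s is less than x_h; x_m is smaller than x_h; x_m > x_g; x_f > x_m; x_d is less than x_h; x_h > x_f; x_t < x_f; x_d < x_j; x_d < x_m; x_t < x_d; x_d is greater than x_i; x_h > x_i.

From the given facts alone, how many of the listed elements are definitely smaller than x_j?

4

Directly below x_j: x_d.
One step further: x_t, x_k, x_i (4 so far).
Nothing else is reachable below x_j; 4 in all.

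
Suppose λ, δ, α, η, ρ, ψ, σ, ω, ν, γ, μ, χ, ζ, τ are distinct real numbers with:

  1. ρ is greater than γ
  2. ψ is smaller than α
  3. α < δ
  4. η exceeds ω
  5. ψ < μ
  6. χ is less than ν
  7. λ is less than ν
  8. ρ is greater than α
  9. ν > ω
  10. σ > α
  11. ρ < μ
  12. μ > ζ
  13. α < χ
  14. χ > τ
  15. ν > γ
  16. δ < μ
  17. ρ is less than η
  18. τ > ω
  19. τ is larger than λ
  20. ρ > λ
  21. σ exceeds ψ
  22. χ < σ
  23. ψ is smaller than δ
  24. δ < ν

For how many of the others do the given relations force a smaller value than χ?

5

Directly below χ: α, τ.
One step further: λ, ω, ψ (5 so far).
No other element is forced below χ by the given relations, so the count is 5.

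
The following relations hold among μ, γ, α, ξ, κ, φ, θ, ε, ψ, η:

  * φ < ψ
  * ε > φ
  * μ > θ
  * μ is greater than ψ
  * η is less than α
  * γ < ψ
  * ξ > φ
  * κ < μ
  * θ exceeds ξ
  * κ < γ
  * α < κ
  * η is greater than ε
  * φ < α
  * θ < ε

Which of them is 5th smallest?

η

The consecutive relations fix a unique order: φ < ξ < θ < ε < η < α < κ < γ < ψ < μ.
Counting 5 from the smallest end gives η.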